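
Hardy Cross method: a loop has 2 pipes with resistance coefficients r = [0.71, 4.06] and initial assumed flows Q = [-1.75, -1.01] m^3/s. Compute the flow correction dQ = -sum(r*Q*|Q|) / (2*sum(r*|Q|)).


Numerator terms (r*Q*|Q|): 0.71*-1.75*|-1.75| = -2.1744; 4.06*-1.01*|-1.01| = -4.1416.
Sum of numerator = -6.316.
Denominator terms (r*|Q|): 0.71*|-1.75| = 1.2425; 4.06*|-1.01| = 4.1006.
2 * sum of denominator = 2 * 5.3431 = 10.6862.
dQ = --6.316 / 10.6862 = 0.591 m^3/s.

0.591


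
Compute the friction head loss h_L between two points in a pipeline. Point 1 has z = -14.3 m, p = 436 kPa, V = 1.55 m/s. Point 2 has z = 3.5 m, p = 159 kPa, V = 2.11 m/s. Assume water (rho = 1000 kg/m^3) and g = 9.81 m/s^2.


Total head at each section: H = z + p/(rho*g) + V^2/(2g).
H1 = -14.3 + 436*1000/(1000*9.81) + 1.55^2/(2*9.81)
   = -14.3 + 44.444 + 0.1225
   = 30.267 m.
H2 = 3.5 + 159*1000/(1000*9.81) + 2.11^2/(2*9.81)
   = 3.5 + 16.208 + 0.2269
   = 19.935 m.
h_L = H1 - H2 = 30.267 - 19.935 = 10.332 m.

10.332


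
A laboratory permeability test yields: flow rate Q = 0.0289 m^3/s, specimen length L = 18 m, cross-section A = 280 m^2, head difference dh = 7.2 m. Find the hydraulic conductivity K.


From K = Q*L / (A*dh):
Numerator: Q*L = 0.0289 * 18 = 0.5202.
Denominator: A*dh = 280 * 7.2 = 2016.0.
K = 0.5202 / 2016.0 = 0.000258 m/s.

0.000258


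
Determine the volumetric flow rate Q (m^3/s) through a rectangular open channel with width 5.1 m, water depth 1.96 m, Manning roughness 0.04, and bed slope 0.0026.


For a rectangular channel, the cross-sectional area A = b * y = 5.1 * 1.96 = 10.0 m^2.
The wetted perimeter P = b + 2y = 5.1 + 2*1.96 = 9.02 m.
Hydraulic radius R = A/P = 10.0/9.02 = 1.1082 m.
Velocity V = (1/n)*R^(2/3)*S^(1/2) = (1/0.04)*1.1082^(2/3)*0.0026^(1/2) = 1.3651 m/s.
Discharge Q = A * V = 10.0 * 1.3651 = 13.646 m^3/s.

13.646


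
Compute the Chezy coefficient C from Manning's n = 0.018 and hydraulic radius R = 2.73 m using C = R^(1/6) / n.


The Chezy coefficient relates to Manning's n through C = R^(1/6) / n.
R^(1/6) = 2.73^(1/6) = 1.182208.
C = 1.182208 / 0.018 = 65.68 m^(1/2)/s.

65.68


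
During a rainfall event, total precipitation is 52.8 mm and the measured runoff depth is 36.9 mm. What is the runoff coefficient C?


The runoff coefficient C = runoff depth / rainfall depth.
C = 36.9 / 52.8
  = 0.6989.

0.6989


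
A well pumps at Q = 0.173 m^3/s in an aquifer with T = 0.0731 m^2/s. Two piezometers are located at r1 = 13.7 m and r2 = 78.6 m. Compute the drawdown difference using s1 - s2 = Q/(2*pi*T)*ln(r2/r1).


Thiem equation: s1 - s2 = Q/(2*pi*T) * ln(r2/r1).
ln(r2/r1) = ln(78.6/13.7) = 1.747.
Q/(2*pi*T) = 0.173 / (2*pi*0.0731) = 0.173 / 0.4593 = 0.3767.
s1 - s2 = 0.3767 * 1.747 = 0.658 m.

0.658


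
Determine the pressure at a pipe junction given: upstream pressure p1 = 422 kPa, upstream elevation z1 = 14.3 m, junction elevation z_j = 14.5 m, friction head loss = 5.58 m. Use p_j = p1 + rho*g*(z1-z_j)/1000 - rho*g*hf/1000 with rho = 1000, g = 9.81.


Junction pressure: p_j = p1 + rho*g*(z1 - z_j)/1000 - rho*g*hf/1000.
Elevation term = 1000*9.81*(14.3 - 14.5)/1000 = -1.962 kPa.
Friction term = 1000*9.81*5.58/1000 = 54.74 kPa.
p_j = 422 + -1.962 - 54.74 = 365.3 kPa.

365.3


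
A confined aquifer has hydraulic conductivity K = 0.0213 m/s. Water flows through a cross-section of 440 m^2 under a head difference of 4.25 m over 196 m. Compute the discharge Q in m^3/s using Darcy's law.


Darcy's law: Q = K * A * i, where i = dh/L.
Hydraulic gradient i = 4.25 / 196 = 0.021684.
Q = 0.0213 * 440 * 0.021684
  = 0.2032 m^3/s.

0.2032


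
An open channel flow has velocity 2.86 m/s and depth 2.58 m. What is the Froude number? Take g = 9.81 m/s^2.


The Froude number is defined as Fr = V / sqrt(g*y).
g*y = 9.81 * 2.58 = 25.3098.
sqrt(g*y) = sqrt(25.3098) = 5.0309.
Fr = 2.86 / 5.0309 = 0.5685.

0.5685


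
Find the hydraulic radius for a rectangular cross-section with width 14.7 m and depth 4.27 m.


For a rectangular section:
Flow area A = b * y = 14.7 * 4.27 = 62.77 m^2.
Wetted perimeter P = b + 2y = 14.7 + 2*4.27 = 23.24 m.
Hydraulic radius R = A/P = 62.77 / 23.24 = 2.7009 m.

2.7009


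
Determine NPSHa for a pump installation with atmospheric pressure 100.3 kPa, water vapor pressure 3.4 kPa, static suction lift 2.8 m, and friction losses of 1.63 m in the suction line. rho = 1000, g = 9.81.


NPSHa = p_atm/(rho*g) - z_s - hf_s - p_vap/(rho*g).
p_atm/(rho*g) = 100.3*1000 / (1000*9.81) = 10.224 m.
p_vap/(rho*g) = 3.4*1000 / (1000*9.81) = 0.347 m.
NPSHa = 10.224 - 2.8 - 1.63 - 0.347
      = 5.45 m.

5.45


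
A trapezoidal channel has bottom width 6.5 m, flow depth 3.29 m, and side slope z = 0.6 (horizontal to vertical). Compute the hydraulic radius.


For a trapezoidal section with side slope z:
A = (b + z*y)*y = (6.5 + 0.6*3.29)*3.29 = 27.879 m^2.
P = b + 2*y*sqrt(1 + z^2) = 6.5 + 2*3.29*sqrt(1 + 0.6^2) = 14.174 m.
R = A/P = 27.879 / 14.174 = 1.967 m.

1.967


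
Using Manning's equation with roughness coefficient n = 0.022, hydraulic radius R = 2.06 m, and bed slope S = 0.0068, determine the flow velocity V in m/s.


Manning's equation gives V = (1/n) * R^(2/3) * S^(1/2).
First, compute R^(2/3) = 2.06^(2/3) = 1.619.
Next, S^(1/2) = 0.0068^(1/2) = 0.082462.
Then 1/n = 1/0.022 = 45.45.
V = 45.45 * 1.619 * 0.082462 = 6.0684 m/s.

6.0684


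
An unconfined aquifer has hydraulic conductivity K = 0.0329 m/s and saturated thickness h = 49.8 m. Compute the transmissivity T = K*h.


Transmissivity is defined as T = K * h.
T = 0.0329 * 49.8
  = 1.6384 m^2/s.

1.6384


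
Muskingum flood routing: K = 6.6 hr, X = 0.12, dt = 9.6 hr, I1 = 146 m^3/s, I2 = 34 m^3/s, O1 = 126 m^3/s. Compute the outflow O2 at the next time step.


Muskingum coefficients:
denom = 2*K*(1-X) + dt = 2*6.6*(1-0.12) + 9.6 = 21.216.
C0 = (dt - 2*K*X)/denom = (9.6 - 2*6.6*0.12)/21.216 = 0.3778.
C1 = (dt + 2*K*X)/denom = (9.6 + 2*6.6*0.12)/21.216 = 0.5271.
C2 = (2*K*(1-X) - dt)/denom = 0.095.
O2 = C0*I2 + C1*I1 + C2*O1
   = 0.3778*34 + 0.5271*146 + 0.095*126
   = 101.78 m^3/s.

101.78


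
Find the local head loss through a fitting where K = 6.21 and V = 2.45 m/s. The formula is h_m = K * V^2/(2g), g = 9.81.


Minor loss formula: h_m = K * V^2/(2g).
V^2 = 2.45^2 = 6.0025.
V^2/(2g) = 6.0025 / 19.62 = 0.3059 m.
h_m = 6.21 * 0.3059 = 1.8999 m.

1.8999


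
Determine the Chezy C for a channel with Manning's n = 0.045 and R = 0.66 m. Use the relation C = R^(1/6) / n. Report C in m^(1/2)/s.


The Chezy coefficient relates to Manning's n through C = R^(1/6) / n.
R^(1/6) = 0.66^(1/6) = 0.933091.
C = 0.933091 / 0.045 = 20.74 m^(1/2)/s.

20.74


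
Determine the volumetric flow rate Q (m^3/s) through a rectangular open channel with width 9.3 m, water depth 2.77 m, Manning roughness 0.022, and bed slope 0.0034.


For a rectangular channel, the cross-sectional area A = b * y = 9.3 * 2.77 = 25.76 m^2.
The wetted perimeter P = b + 2y = 9.3 + 2*2.77 = 14.84 m.
Hydraulic radius R = A/P = 25.76/14.84 = 1.7359 m.
Velocity V = (1/n)*R^(2/3)*S^(1/2) = (1/0.022)*1.7359^(2/3)*0.0034^(1/2) = 3.8283 m/s.
Discharge Q = A * V = 25.76 * 3.8283 = 98.62 m^3/s.

98.62


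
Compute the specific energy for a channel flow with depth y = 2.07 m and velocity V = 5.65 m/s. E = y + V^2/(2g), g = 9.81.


Specific energy E = y + V^2/(2g).
Velocity head = V^2/(2g) = 5.65^2 / (2*9.81) = 31.9225 / 19.62 = 1.627 m.
E = 2.07 + 1.627 = 3.697 m.

3.697


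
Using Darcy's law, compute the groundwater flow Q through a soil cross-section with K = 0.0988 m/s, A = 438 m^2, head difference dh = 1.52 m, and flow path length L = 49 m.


Darcy's law: Q = K * A * i, where i = dh/L.
Hydraulic gradient i = 1.52 / 49 = 0.03102.
Q = 0.0988 * 438 * 0.03102
  = 1.3424 m^3/s.

1.3424


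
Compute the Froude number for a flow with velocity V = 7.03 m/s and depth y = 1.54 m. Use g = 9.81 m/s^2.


The Froude number is defined as Fr = V / sqrt(g*y).
g*y = 9.81 * 1.54 = 15.1074.
sqrt(g*y) = sqrt(15.1074) = 3.8868.
Fr = 7.03 / 3.8868 = 1.8087.

1.8087


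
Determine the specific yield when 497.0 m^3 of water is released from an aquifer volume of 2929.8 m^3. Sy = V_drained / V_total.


Specific yield Sy = Volume drained / Total volume.
Sy = 497.0 / 2929.8
   = 0.1696.

0.1696


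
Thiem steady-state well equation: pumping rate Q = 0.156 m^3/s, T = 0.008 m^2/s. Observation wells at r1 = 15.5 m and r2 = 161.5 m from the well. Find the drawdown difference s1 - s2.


Thiem equation: s1 - s2 = Q/(2*pi*T) * ln(r2/r1).
ln(r2/r1) = ln(161.5/15.5) = 2.3437.
Q/(2*pi*T) = 0.156 / (2*pi*0.008) = 0.156 / 0.0503 = 3.1035.
s1 - s2 = 3.1035 * 2.3437 = 7.2736 m.

7.2736


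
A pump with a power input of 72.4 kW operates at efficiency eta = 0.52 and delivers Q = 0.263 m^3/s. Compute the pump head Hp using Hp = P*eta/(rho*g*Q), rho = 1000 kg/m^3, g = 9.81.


Pump head formula: Hp = P * eta / (rho * g * Q).
Numerator: P * eta = 72.4 * 1000 * 0.52 = 37648.0 W.
Denominator: rho * g * Q = 1000 * 9.81 * 0.263 = 2580.03.
Hp = 37648.0 / 2580.03 = 14.59 m.

14.59


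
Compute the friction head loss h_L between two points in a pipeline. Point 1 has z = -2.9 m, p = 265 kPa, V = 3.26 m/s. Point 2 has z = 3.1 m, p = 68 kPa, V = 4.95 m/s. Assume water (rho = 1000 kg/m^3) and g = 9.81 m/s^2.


Total head at each section: H = z + p/(rho*g) + V^2/(2g).
H1 = -2.9 + 265*1000/(1000*9.81) + 3.26^2/(2*9.81)
   = -2.9 + 27.013 + 0.5417
   = 24.655 m.
H2 = 3.1 + 68*1000/(1000*9.81) + 4.95^2/(2*9.81)
   = 3.1 + 6.932 + 1.2489
   = 11.281 m.
h_L = H1 - H2 = 24.655 - 11.281 = 13.374 m.

13.374


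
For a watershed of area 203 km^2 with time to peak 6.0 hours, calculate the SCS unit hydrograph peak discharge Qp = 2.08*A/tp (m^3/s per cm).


SCS formula: Qp = 2.08 * A / tp.
Qp = 2.08 * 203 / 6.0
   = 422.24 / 6.0
   = 70.37 m^3/s per cm.

70.37


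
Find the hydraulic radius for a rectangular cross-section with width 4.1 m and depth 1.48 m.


For a rectangular section:
Flow area A = b * y = 4.1 * 1.48 = 6.07 m^2.
Wetted perimeter P = b + 2y = 4.1 + 2*1.48 = 7.06 m.
Hydraulic radius R = A/P = 6.07 / 7.06 = 0.8595 m.

0.8595


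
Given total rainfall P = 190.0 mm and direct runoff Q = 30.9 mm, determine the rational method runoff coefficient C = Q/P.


The runoff coefficient C = runoff depth / rainfall depth.
C = 30.9 / 190.0
  = 0.1626.

0.1626


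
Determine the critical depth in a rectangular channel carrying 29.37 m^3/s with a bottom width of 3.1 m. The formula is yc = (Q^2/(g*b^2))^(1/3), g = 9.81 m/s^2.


Using yc = (Q^2 / (g * b^2))^(1/3):
Q^2 = 29.37^2 = 862.6.
g * b^2 = 9.81 * 3.1^2 = 9.81 * 9.61 = 94.27.
Q^2 / (g*b^2) = 862.6 / 94.27 = 9.1503.
yc = 9.1503^(1/3) = 2.0916 m.

2.0916


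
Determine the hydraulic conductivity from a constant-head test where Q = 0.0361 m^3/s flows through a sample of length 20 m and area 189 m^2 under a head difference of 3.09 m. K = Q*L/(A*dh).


From K = Q*L / (A*dh):
Numerator: Q*L = 0.0361 * 20 = 0.722.
Denominator: A*dh = 189 * 3.09 = 584.01.
K = 0.722 / 584.01 = 0.001236 m/s.

0.001236


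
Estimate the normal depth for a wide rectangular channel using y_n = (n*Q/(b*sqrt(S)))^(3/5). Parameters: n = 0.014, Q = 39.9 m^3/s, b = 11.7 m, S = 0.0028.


We use the wide-channel approximation y_n = (n*Q/(b*sqrt(S)))^(3/5).
sqrt(S) = sqrt(0.0028) = 0.052915.
Numerator: n*Q = 0.014 * 39.9 = 0.5586.
Denominator: b*sqrt(S) = 11.7 * 0.052915 = 0.619105.
arg = 0.9023.
y_n = 0.9023^(3/5) = 0.9402 m.

0.9402


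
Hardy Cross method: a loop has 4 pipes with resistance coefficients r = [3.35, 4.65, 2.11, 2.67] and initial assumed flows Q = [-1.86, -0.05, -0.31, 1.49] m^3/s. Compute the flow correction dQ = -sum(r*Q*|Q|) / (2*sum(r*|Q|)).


Numerator terms (r*Q*|Q|): 3.35*-1.86*|-1.86| = -11.5897; 4.65*-0.05*|-0.05| = -0.0116; 2.11*-0.31*|-0.31| = -0.2028; 2.67*1.49*|1.49| = 5.9277.
Sum of numerator = -5.8764.
Denominator terms (r*|Q|): 3.35*|-1.86| = 6.231; 4.65*|-0.05| = 0.2325; 2.11*|-0.31| = 0.6541; 2.67*|1.49| = 3.9783.
2 * sum of denominator = 2 * 11.0959 = 22.1918.
dQ = --5.8764 / 22.1918 = 0.2648 m^3/s.

0.2648


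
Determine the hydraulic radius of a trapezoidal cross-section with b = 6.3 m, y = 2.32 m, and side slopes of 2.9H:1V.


For a trapezoidal section with side slope z:
A = (b + z*y)*y = (6.3 + 2.9*2.32)*2.32 = 30.225 m^2.
P = b + 2*y*sqrt(1 + z^2) = 6.3 + 2*2.32*sqrt(1 + 2.9^2) = 20.534 m.
R = A/P = 30.225 / 20.534 = 1.472 m.

1.472


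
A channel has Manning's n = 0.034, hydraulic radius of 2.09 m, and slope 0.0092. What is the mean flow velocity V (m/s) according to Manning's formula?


Manning's equation gives V = (1/n) * R^(2/3) * S^(1/2).
First, compute R^(2/3) = 2.09^(2/3) = 1.6347.
Next, S^(1/2) = 0.0092^(1/2) = 0.095917.
Then 1/n = 1/0.034 = 29.41.
V = 29.41 * 1.6347 * 0.095917 = 4.6115 m/s.

4.6115


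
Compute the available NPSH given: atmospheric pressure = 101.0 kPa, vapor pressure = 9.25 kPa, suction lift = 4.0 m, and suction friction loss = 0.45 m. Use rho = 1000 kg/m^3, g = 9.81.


NPSHa = p_atm/(rho*g) - z_s - hf_s - p_vap/(rho*g).
p_atm/(rho*g) = 101.0*1000 / (1000*9.81) = 10.296 m.
p_vap/(rho*g) = 9.25*1000 / (1000*9.81) = 0.943 m.
NPSHa = 10.296 - 4.0 - 0.45 - 0.943
      = 4.9 m.

4.9


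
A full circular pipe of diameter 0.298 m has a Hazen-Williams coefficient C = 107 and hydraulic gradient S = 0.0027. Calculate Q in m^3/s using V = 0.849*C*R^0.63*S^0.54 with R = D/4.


For a full circular pipe, R = D/4 = 0.298/4 = 0.0745 m.
V = 0.849 * 107 * 0.0745^0.63 * 0.0027^0.54
  = 0.849 * 107 * 0.194741 * 0.041014
  = 0.7256 m/s.
Pipe area A = pi*D^2/4 = pi*0.298^2/4 = 0.0697 m^2.
Q = A * V = 0.0697 * 0.7256 = 0.0506 m^3/s.

0.0506


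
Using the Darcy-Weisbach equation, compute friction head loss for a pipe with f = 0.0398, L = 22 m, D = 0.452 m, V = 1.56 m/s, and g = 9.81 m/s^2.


Darcy-Weisbach equation: h_f = f * (L/D) * V^2/(2g).
f * L/D = 0.0398 * 22/0.452 = 1.9372.
V^2/(2g) = 1.56^2 / (2*9.81) = 2.4336 / 19.62 = 0.124 m.
h_f = 1.9372 * 0.124 = 0.24 m.

0.24


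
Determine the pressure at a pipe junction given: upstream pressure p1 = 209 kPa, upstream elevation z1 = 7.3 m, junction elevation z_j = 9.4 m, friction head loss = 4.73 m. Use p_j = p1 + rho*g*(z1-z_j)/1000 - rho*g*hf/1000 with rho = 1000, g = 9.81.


Junction pressure: p_j = p1 + rho*g*(z1 - z_j)/1000 - rho*g*hf/1000.
Elevation term = 1000*9.81*(7.3 - 9.4)/1000 = -20.601 kPa.
Friction term = 1000*9.81*4.73/1000 = 46.401 kPa.
p_j = 209 + -20.601 - 46.401 = 142.0 kPa.

142.0


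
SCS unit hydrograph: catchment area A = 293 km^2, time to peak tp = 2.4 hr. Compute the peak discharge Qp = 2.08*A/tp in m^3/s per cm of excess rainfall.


SCS formula: Qp = 2.08 * A / tp.
Qp = 2.08 * 293 / 2.4
   = 609.44 / 2.4
   = 253.93 m^3/s per cm.

253.93


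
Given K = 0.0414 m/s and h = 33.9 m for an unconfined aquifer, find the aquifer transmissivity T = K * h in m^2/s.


Transmissivity is defined as T = K * h.
T = 0.0414 * 33.9
  = 1.4035 m^2/s.

1.4035


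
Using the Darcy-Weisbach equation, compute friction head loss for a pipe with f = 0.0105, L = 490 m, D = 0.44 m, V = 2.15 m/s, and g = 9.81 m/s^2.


Darcy-Weisbach equation: h_f = f * (L/D) * V^2/(2g).
f * L/D = 0.0105 * 490/0.44 = 11.6932.
V^2/(2g) = 2.15^2 / (2*9.81) = 4.6225 / 19.62 = 0.2356 m.
h_f = 11.6932 * 0.2356 = 2.755 m.

2.755


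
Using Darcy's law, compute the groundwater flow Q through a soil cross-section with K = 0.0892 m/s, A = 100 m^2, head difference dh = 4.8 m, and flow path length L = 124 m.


Darcy's law: Q = K * A * i, where i = dh/L.
Hydraulic gradient i = 4.8 / 124 = 0.03871.
Q = 0.0892 * 100 * 0.03871
  = 0.3453 m^3/s.

0.3453


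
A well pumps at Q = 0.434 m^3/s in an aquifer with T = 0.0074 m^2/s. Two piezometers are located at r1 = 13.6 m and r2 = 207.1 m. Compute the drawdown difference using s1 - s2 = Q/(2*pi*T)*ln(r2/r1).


Thiem equation: s1 - s2 = Q/(2*pi*T) * ln(r2/r1).
ln(r2/r1) = ln(207.1/13.6) = 2.7231.
Q/(2*pi*T) = 0.434 / (2*pi*0.0074) = 0.434 / 0.0465 = 9.3342.
s1 - s2 = 9.3342 * 2.7231 = 25.4183 m.

25.4183


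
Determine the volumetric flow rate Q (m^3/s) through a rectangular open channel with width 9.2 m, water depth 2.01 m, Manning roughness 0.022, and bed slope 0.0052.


For a rectangular channel, the cross-sectional area A = b * y = 9.2 * 2.01 = 18.49 m^2.
The wetted perimeter P = b + 2y = 9.2 + 2*2.01 = 13.22 m.
Hydraulic radius R = A/P = 18.49/13.22 = 1.3988 m.
Velocity V = (1/n)*R^(2/3)*S^(1/2) = (1/0.022)*1.3988^(2/3)*0.0052^(1/2) = 4.0997 m/s.
Discharge Q = A * V = 18.49 * 4.0997 = 75.811 m^3/s.

75.811


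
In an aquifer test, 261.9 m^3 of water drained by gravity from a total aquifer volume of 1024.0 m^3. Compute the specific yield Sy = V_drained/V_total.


Specific yield Sy = Volume drained / Total volume.
Sy = 261.9 / 1024.0
   = 0.2558.

0.2558


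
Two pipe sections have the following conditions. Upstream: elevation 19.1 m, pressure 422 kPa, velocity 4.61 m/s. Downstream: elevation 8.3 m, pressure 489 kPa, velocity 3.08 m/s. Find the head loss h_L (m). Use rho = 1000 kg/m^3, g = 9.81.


Total head at each section: H = z + p/(rho*g) + V^2/(2g).
H1 = 19.1 + 422*1000/(1000*9.81) + 4.61^2/(2*9.81)
   = 19.1 + 43.017 + 1.0832
   = 63.201 m.
H2 = 8.3 + 489*1000/(1000*9.81) + 3.08^2/(2*9.81)
   = 8.3 + 49.847 + 0.4835
   = 58.631 m.
h_L = H1 - H2 = 63.201 - 58.631 = 4.57 m.

4.57


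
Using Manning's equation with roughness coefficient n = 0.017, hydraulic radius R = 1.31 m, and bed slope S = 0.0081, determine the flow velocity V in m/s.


Manning's equation gives V = (1/n) * R^(2/3) * S^(1/2).
First, compute R^(2/3) = 1.31^(2/3) = 1.1972.
Next, S^(1/2) = 0.0081^(1/2) = 0.09.
Then 1/n = 1/0.017 = 58.82.
V = 58.82 * 1.1972 * 0.09 = 6.3383 m/s.

6.3383


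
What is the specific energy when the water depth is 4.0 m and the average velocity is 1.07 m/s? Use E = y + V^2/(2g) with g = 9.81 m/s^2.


Specific energy E = y + V^2/(2g).
Velocity head = V^2/(2g) = 1.07^2 / (2*9.81) = 1.1449 / 19.62 = 0.0584 m.
E = 4.0 + 0.0584 = 4.0584 m.

4.0584


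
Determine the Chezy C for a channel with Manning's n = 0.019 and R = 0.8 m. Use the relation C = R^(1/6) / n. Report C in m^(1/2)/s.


The Chezy coefficient relates to Manning's n through C = R^(1/6) / n.
R^(1/6) = 0.8^(1/6) = 0.963492.
C = 0.963492 / 0.019 = 50.71 m^(1/2)/s.

50.71


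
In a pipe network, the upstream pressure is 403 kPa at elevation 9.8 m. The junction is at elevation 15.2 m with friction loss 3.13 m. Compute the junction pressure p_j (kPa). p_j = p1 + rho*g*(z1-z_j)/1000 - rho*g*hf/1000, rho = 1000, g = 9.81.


Junction pressure: p_j = p1 + rho*g*(z1 - z_j)/1000 - rho*g*hf/1000.
Elevation term = 1000*9.81*(9.8 - 15.2)/1000 = -52.974 kPa.
Friction term = 1000*9.81*3.13/1000 = 30.705 kPa.
p_j = 403 + -52.974 - 30.705 = 319.32 kPa.

319.32


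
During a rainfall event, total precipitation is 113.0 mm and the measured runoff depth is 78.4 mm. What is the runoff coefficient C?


The runoff coefficient C = runoff depth / rainfall depth.
C = 78.4 / 113.0
  = 0.6938.

0.6938


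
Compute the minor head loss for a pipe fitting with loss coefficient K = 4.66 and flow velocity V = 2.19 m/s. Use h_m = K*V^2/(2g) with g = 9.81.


Minor loss formula: h_m = K * V^2/(2g).
V^2 = 2.19^2 = 4.7961.
V^2/(2g) = 4.7961 / 19.62 = 0.2444 m.
h_m = 4.66 * 0.2444 = 1.1391 m.

1.1391


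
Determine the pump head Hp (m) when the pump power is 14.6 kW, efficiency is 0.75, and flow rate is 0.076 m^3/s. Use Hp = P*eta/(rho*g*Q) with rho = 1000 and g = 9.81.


Pump head formula: Hp = P * eta / (rho * g * Q).
Numerator: P * eta = 14.6 * 1000 * 0.75 = 10950.0 W.
Denominator: rho * g * Q = 1000 * 9.81 * 0.076 = 745.56.
Hp = 10950.0 / 745.56 = 14.69 m.

14.69


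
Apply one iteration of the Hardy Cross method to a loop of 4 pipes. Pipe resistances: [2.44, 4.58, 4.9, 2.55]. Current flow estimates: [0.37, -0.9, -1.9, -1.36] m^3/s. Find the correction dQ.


Numerator terms (r*Q*|Q|): 2.44*0.37*|0.37| = 0.334; 4.58*-0.9*|-0.9| = -3.7098; 4.9*-1.9*|-1.9| = -17.689; 2.55*-1.36*|-1.36| = -4.7165.
Sum of numerator = -25.7812.
Denominator terms (r*|Q|): 2.44*|0.37| = 0.9028; 4.58*|-0.9| = 4.122; 4.9*|-1.9| = 9.31; 2.55*|-1.36| = 3.468.
2 * sum of denominator = 2 * 17.8028 = 35.6056.
dQ = --25.7812 / 35.6056 = 0.7241 m^3/s.

0.7241


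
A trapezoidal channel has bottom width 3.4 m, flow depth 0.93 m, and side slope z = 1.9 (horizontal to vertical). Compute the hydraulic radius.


For a trapezoidal section with side slope z:
A = (b + z*y)*y = (3.4 + 1.9*0.93)*0.93 = 4.805 m^2.
P = b + 2*y*sqrt(1 + z^2) = 3.4 + 2*0.93*sqrt(1 + 1.9^2) = 7.394 m.
R = A/P = 4.805 / 7.394 = 0.6499 m.

0.6499


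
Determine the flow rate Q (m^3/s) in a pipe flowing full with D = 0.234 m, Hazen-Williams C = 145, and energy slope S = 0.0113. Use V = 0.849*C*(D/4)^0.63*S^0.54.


For a full circular pipe, R = D/4 = 0.234/4 = 0.0585 m.
V = 0.849 * 145 * 0.0585^0.63 * 0.0113^0.54
  = 0.849 * 145 * 0.167228 * 0.088851
  = 1.8291 m/s.
Pipe area A = pi*D^2/4 = pi*0.234^2/4 = 0.043 m^2.
Q = A * V = 0.043 * 1.8291 = 0.0787 m^3/s.

0.0787


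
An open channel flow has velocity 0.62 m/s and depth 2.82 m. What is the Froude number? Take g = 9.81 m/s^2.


The Froude number is defined as Fr = V / sqrt(g*y).
g*y = 9.81 * 2.82 = 27.6642.
sqrt(g*y) = sqrt(27.6642) = 5.2597.
Fr = 0.62 / 5.2597 = 0.1179.

0.1179


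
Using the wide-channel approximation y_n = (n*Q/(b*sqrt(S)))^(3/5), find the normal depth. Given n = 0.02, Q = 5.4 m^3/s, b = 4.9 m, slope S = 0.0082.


We use the wide-channel approximation y_n = (n*Q/(b*sqrt(S)))^(3/5).
sqrt(S) = sqrt(0.0082) = 0.090554.
Numerator: n*Q = 0.02 * 5.4 = 0.108.
Denominator: b*sqrt(S) = 4.9 * 0.090554 = 0.443715.
arg = 0.2434.
y_n = 0.2434^(3/5) = 0.4283 m.

0.4283


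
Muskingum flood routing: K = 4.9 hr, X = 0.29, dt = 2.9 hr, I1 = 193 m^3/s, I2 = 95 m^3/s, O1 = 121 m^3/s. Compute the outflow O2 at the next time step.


Muskingum coefficients:
denom = 2*K*(1-X) + dt = 2*4.9*(1-0.29) + 2.9 = 9.858.
C0 = (dt - 2*K*X)/denom = (2.9 - 2*4.9*0.29)/9.858 = 0.0059.
C1 = (dt + 2*K*X)/denom = (2.9 + 2*4.9*0.29)/9.858 = 0.5825.
C2 = (2*K*(1-X) - dt)/denom = 0.4116.
O2 = C0*I2 + C1*I1 + C2*O1
   = 0.0059*95 + 0.5825*193 + 0.4116*121
   = 162.78 m^3/s.

162.78


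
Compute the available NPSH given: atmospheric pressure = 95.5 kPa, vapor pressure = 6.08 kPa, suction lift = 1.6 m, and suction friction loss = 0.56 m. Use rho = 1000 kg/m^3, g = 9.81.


NPSHa = p_atm/(rho*g) - z_s - hf_s - p_vap/(rho*g).
p_atm/(rho*g) = 95.5*1000 / (1000*9.81) = 9.735 m.
p_vap/(rho*g) = 6.08*1000 / (1000*9.81) = 0.62 m.
NPSHa = 9.735 - 1.6 - 0.56 - 0.62
      = 6.96 m.

6.96


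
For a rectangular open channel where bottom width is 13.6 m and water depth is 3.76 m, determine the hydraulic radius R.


For a rectangular section:
Flow area A = b * y = 13.6 * 3.76 = 51.14 m^2.
Wetted perimeter P = b + 2y = 13.6 + 2*3.76 = 21.12 m.
Hydraulic radius R = A/P = 51.14 / 21.12 = 2.4212 m.

2.4212


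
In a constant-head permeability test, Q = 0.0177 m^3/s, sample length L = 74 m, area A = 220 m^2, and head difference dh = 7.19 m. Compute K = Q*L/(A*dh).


From K = Q*L / (A*dh):
Numerator: Q*L = 0.0177 * 74 = 1.3098.
Denominator: A*dh = 220 * 7.19 = 1581.8.
K = 1.3098 / 1581.8 = 0.000828 m/s.

0.000828


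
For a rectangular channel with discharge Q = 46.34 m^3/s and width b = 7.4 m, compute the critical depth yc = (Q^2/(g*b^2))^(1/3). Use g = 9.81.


Using yc = (Q^2 / (g * b^2))^(1/3):
Q^2 = 46.34^2 = 2147.4.
g * b^2 = 9.81 * 7.4^2 = 9.81 * 54.76 = 537.2.
Q^2 / (g*b^2) = 2147.4 / 537.2 = 3.9974.
yc = 3.9974^(1/3) = 1.5871 m.

1.5871


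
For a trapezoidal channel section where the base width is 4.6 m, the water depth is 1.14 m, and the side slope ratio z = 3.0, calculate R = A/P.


For a trapezoidal section with side slope z:
A = (b + z*y)*y = (4.6 + 3.0*1.14)*1.14 = 9.143 m^2.
P = b + 2*y*sqrt(1 + z^2) = 4.6 + 2*1.14*sqrt(1 + 3.0^2) = 11.81 m.
R = A/P = 9.143 / 11.81 = 0.7742 m.

0.7742


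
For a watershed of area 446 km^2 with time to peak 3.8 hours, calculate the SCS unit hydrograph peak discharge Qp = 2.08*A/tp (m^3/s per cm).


SCS formula: Qp = 2.08 * A / tp.
Qp = 2.08 * 446 / 3.8
   = 927.68 / 3.8
   = 244.13 m^3/s per cm.

244.13


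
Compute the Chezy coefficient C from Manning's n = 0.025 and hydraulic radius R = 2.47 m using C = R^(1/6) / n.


The Chezy coefficient relates to Manning's n through C = R^(1/6) / n.
R^(1/6) = 2.47^(1/6) = 1.162651.
C = 1.162651 / 0.025 = 46.51 m^(1/2)/s.

46.51


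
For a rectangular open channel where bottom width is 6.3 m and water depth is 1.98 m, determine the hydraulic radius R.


For a rectangular section:
Flow area A = b * y = 6.3 * 1.98 = 12.47 m^2.
Wetted perimeter P = b + 2y = 6.3 + 2*1.98 = 10.26 m.
Hydraulic radius R = A/P = 12.47 / 10.26 = 1.2158 m.

1.2158


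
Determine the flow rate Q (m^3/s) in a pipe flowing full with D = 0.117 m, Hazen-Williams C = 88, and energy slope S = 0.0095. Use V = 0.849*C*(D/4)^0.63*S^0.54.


For a full circular pipe, R = D/4 = 0.117/4 = 0.0293 m.
V = 0.849 * 88 * 0.0293^0.63 * 0.0095^0.54
  = 0.849 * 88 * 0.108059 * 0.080904
  = 0.6532 m/s.
Pipe area A = pi*D^2/4 = pi*0.117^2/4 = 0.0108 m^2.
Q = A * V = 0.0108 * 0.6532 = 0.007 m^3/s.

0.007


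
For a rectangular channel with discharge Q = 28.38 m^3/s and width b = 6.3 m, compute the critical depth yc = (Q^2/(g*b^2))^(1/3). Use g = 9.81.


Using yc = (Q^2 / (g * b^2))^(1/3):
Q^2 = 28.38^2 = 805.42.
g * b^2 = 9.81 * 6.3^2 = 9.81 * 39.69 = 389.36.
Q^2 / (g*b^2) = 805.42 / 389.36 = 2.0686.
yc = 2.0686^(1/3) = 1.2742 m.

1.2742


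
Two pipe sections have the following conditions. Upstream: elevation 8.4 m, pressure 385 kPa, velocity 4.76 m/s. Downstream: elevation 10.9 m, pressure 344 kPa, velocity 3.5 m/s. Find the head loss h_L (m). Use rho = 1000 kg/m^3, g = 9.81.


Total head at each section: H = z + p/(rho*g) + V^2/(2g).
H1 = 8.4 + 385*1000/(1000*9.81) + 4.76^2/(2*9.81)
   = 8.4 + 39.246 + 1.1548
   = 48.8 m.
H2 = 10.9 + 344*1000/(1000*9.81) + 3.5^2/(2*9.81)
   = 10.9 + 35.066 + 0.6244
   = 46.591 m.
h_L = H1 - H2 = 48.8 - 46.591 = 2.21 m.

2.21


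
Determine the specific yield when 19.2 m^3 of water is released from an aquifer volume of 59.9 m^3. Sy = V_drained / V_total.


Specific yield Sy = Volume drained / Total volume.
Sy = 19.2 / 59.9
   = 0.3205.

0.3205


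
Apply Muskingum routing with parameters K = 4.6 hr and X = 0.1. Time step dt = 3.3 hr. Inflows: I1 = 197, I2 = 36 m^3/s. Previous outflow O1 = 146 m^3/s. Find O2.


Muskingum coefficients:
denom = 2*K*(1-X) + dt = 2*4.6*(1-0.1) + 3.3 = 11.58.
C0 = (dt - 2*K*X)/denom = (3.3 - 2*4.6*0.1)/11.58 = 0.2055.
C1 = (dt + 2*K*X)/denom = (3.3 + 2*4.6*0.1)/11.58 = 0.3644.
C2 = (2*K*(1-X) - dt)/denom = 0.4301.
O2 = C0*I2 + C1*I1 + C2*O1
   = 0.2055*36 + 0.3644*197 + 0.4301*146
   = 141.98 m^3/s.

141.98


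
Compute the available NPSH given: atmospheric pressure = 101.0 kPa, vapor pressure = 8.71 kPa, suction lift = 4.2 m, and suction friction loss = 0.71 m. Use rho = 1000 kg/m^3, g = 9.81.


NPSHa = p_atm/(rho*g) - z_s - hf_s - p_vap/(rho*g).
p_atm/(rho*g) = 101.0*1000 / (1000*9.81) = 10.296 m.
p_vap/(rho*g) = 8.71*1000 / (1000*9.81) = 0.888 m.
NPSHa = 10.296 - 4.2 - 0.71 - 0.888
      = 4.5 m.

4.5


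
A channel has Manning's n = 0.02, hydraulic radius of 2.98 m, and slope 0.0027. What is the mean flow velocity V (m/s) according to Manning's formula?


Manning's equation gives V = (1/n) * R^(2/3) * S^(1/2).
First, compute R^(2/3) = 2.98^(2/3) = 2.0708.
Next, S^(1/2) = 0.0027^(1/2) = 0.051962.
Then 1/n = 1/0.02 = 50.0.
V = 50.0 * 2.0708 * 0.051962 = 5.3802 m/s.

5.3802


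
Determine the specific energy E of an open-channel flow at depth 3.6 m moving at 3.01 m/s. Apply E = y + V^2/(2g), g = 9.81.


Specific energy E = y + V^2/(2g).
Velocity head = V^2/(2g) = 3.01^2 / (2*9.81) = 9.0601 / 19.62 = 0.4618 m.
E = 3.6 + 0.4618 = 4.0618 m.

4.0618


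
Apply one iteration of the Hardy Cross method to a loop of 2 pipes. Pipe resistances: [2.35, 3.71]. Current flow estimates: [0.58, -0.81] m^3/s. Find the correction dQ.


Numerator terms (r*Q*|Q|): 2.35*0.58*|0.58| = 0.7905; 3.71*-0.81*|-0.81| = -2.4341.
Sum of numerator = -1.6436.
Denominator terms (r*|Q|): 2.35*|0.58| = 1.363; 3.71*|-0.81| = 3.0051.
2 * sum of denominator = 2 * 4.3681 = 8.7362.
dQ = --1.6436 / 8.7362 = 0.1881 m^3/s.

0.1881


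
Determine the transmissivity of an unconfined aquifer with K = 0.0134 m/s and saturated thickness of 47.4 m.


Transmissivity is defined as T = K * h.
T = 0.0134 * 47.4
  = 0.6352 m^2/s.

0.6352


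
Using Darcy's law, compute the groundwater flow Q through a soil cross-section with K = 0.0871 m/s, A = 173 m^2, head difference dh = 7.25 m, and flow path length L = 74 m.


Darcy's law: Q = K * A * i, where i = dh/L.
Hydraulic gradient i = 7.25 / 74 = 0.097973.
Q = 0.0871 * 173 * 0.097973
  = 1.4763 m^3/s.

1.4763


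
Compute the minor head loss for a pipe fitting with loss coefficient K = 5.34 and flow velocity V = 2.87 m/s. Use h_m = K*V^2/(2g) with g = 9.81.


Minor loss formula: h_m = K * V^2/(2g).
V^2 = 2.87^2 = 8.2369.
V^2/(2g) = 8.2369 / 19.62 = 0.4198 m.
h_m = 5.34 * 0.4198 = 2.2418 m.

2.2418


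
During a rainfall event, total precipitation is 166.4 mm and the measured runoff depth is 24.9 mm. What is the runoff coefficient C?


The runoff coefficient C = runoff depth / rainfall depth.
C = 24.9 / 166.4
  = 0.1496.

0.1496


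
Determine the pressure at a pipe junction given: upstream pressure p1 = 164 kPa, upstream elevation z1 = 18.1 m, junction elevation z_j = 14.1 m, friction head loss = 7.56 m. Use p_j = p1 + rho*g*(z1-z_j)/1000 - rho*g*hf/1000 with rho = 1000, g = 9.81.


Junction pressure: p_j = p1 + rho*g*(z1 - z_j)/1000 - rho*g*hf/1000.
Elevation term = 1000*9.81*(18.1 - 14.1)/1000 = 39.24 kPa.
Friction term = 1000*9.81*7.56/1000 = 74.164 kPa.
p_j = 164 + 39.24 - 74.164 = 129.08 kPa.

129.08


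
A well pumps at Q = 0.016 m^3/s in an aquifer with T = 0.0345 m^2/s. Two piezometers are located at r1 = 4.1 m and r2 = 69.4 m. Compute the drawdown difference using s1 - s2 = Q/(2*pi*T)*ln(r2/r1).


Thiem equation: s1 - s2 = Q/(2*pi*T) * ln(r2/r1).
ln(r2/r1) = ln(69.4/4.1) = 2.8289.
Q/(2*pi*T) = 0.016 / (2*pi*0.0345) = 0.016 / 0.2168 = 0.0738.
s1 - s2 = 0.0738 * 2.8289 = 0.2088 m.

0.2088


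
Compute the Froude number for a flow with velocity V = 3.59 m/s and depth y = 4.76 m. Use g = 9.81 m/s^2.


The Froude number is defined as Fr = V / sqrt(g*y).
g*y = 9.81 * 4.76 = 46.6956.
sqrt(g*y) = sqrt(46.6956) = 6.8334.
Fr = 3.59 / 6.8334 = 0.5254.

0.5254


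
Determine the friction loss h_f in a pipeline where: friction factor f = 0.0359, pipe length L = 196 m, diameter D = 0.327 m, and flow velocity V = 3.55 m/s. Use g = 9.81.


Darcy-Weisbach equation: h_f = f * (L/D) * V^2/(2g).
f * L/D = 0.0359 * 196/0.327 = 21.518.
V^2/(2g) = 3.55^2 / (2*9.81) = 12.6025 / 19.62 = 0.6423 m.
h_f = 21.518 * 0.6423 = 13.822 m.

13.822


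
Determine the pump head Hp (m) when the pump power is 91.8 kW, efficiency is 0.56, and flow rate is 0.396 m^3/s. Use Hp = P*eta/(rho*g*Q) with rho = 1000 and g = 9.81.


Pump head formula: Hp = P * eta / (rho * g * Q).
Numerator: P * eta = 91.8 * 1000 * 0.56 = 51408.0 W.
Denominator: rho * g * Q = 1000 * 9.81 * 0.396 = 3884.76.
Hp = 51408.0 / 3884.76 = 13.23 m.

13.23


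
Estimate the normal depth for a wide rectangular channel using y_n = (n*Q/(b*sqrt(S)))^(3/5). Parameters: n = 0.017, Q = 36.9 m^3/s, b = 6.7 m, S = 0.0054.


We use the wide-channel approximation y_n = (n*Q/(b*sqrt(S)))^(3/5).
sqrt(S) = sqrt(0.0054) = 0.073485.
Numerator: n*Q = 0.017 * 36.9 = 0.6273.
Denominator: b*sqrt(S) = 6.7 * 0.073485 = 0.492349.
arg = 1.2741.
y_n = 1.2741^(3/5) = 1.1564 m.

1.1564


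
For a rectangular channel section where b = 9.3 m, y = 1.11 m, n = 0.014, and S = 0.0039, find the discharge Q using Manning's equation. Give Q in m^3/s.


For a rectangular channel, the cross-sectional area A = b * y = 9.3 * 1.11 = 10.32 m^2.
The wetted perimeter P = b + 2y = 9.3 + 2*1.11 = 11.52 m.
Hydraulic radius R = A/P = 10.32/11.52 = 0.8961 m.
Velocity V = (1/n)*R^(2/3)*S^(1/2) = (1/0.014)*0.8961^(2/3)*0.0039^(1/2) = 4.1461 m/s.
Discharge Q = A * V = 10.32 * 4.1461 = 42.8 m^3/s.

42.8


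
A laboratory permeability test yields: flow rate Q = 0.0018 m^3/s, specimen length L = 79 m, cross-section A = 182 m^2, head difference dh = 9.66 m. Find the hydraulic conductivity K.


From K = Q*L / (A*dh):
Numerator: Q*L = 0.0018 * 79 = 0.1422.
Denominator: A*dh = 182 * 9.66 = 1758.12.
K = 0.1422 / 1758.12 = 8.1e-05 m/s.

8.1e-05


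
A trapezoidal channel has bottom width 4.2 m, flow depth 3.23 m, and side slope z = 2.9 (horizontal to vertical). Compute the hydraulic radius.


For a trapezoidal section with side slope z:
A = (b + z*y)*y = (4.2 + 2.9*3.23)*3.23 = 43.821 m^2.
P = b + 2*y*sqrt(1 + z^2) = 4.2 + 2*3.23*sqrt(1 + 2.9^2) = 24.017 m.
R = A/P = 43.821 / 24.017 = 1.8246 m.

1.8246


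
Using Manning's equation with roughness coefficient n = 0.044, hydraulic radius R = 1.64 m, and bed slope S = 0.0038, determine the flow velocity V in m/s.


Manning's equation gives V = (1/n) * R^(2/3) * S^(1/2).
First, compute R^(2/3) = 1.64^(2/3) = 1.3907.
Next, S^(1/2) = 0.0038^(1/2) = 0.061644.
Then 1/n = 1/0.044 = 22.73.
V = 22.73 * 1.3907 * 0.061644 = 1.9484 m/s.

1.9484


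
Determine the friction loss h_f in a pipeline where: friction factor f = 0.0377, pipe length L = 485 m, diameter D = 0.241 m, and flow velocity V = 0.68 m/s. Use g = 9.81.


Darcy-Weisbach equation: h_f = f * (L/D) * V^2/(2g).
f * L/D = 0.0377 * 485/0.241 = 75.8693.
V^2/(2g) = 0.68^2 / (2*9.81) = 0.4624 / 19.62 = 0.0236 m.
h_f = 75.8693 * 0.0236 = 1.788 m.

1.788


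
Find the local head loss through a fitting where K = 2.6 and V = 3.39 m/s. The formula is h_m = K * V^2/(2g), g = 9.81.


Minor loss formula: h_m = K * V^2/(2g).
V^2 = 3.39^2 = 11.4921.
V^2/(2g) = 11.4921 / 19.62 = 0.5857 m.
h_m = 2.6 * 0.5857 = 1.5229 m.

1.5229


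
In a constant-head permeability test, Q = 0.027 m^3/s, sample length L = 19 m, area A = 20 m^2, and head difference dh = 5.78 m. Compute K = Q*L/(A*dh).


From K = Q*L / (A*dh):
Numerator: Q*L = 0.027 * 19 = 0.513.
Denominator: A*dh = 20 * 5.78 = 115.6.
K = 0.513 / 115.6 = 0.004438 m/s.

0.004438


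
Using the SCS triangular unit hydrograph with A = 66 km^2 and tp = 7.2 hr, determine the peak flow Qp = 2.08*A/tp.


SCS formula: Qp = 2.08 * A / tp.
Qp = 2.08 * 66 / 7.2
   = 137.28 / 7.2
   = 19.07 m^3/s per cm.

19.07


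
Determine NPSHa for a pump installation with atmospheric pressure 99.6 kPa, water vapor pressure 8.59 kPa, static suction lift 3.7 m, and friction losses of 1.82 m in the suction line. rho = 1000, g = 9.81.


NPSHa = p_atm/(rho*g) - z_s - hf_s - p_vap/(rho*g).
p_atm/(rho*g) = 99.6*1000 / (1000*9.81) = 10.153 m.
p_vap/(rho*g) = 8.59*1000 / (1000*9.81) = 0.876 m.
NPSHa = 10.153 - 3.7 - 1.82 - 0.876
      = 3.76 m.

3.76


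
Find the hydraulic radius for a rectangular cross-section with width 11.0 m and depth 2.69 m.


For a rectangular section:
Flow area A = b * y = 11.0 * 2.69 = 29.59 m^2.
Wetted perimeter P = b + 2y = 11.0 + 2*2.69 = 16.38 m.
Hydraulic radius R = A/P = 29.59 / 16.38 = 1.8065 m.

1.8065


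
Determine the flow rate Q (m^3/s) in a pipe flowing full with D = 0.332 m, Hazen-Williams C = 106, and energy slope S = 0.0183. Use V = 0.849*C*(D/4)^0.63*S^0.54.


For a full circular pipe, R = D/4 = 0.332/4 = 0.083 m.
V = 0.849 * 106 * 0.083^0.63 * 0.0183^0.54
  = 0.849 * 106 * 0.208458 * 0.115272
  = 2.1625 m/s.
Pipe area A = pi*D^2/4 = pi*0.332^2/4 = 0.0866 m^2.
Q = A * V = 0.0866 * 2.1625 = 0.1872 m^3/s.

0.1872


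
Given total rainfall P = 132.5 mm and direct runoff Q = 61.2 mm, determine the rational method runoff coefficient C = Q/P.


The runoff coefficient C = runoff depth / rainfall depth.
C = 61.2 / 132.5
  = 0.4619.

0.4619


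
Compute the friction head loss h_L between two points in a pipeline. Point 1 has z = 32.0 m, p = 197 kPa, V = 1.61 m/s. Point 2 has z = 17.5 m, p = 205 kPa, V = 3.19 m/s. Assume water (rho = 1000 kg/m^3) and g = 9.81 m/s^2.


Total head at each section: H = z + p/(rho*g) + V^2/(2g).
H1 = 32.0 + 197*1000/(1000*9.81) + 1.61^2/(2*9.81)
   = 32.0 + 20.082 + 0.1321
   = 52.214 m.
H2 = 17.5 + 205*1000/(1000*9.81) + 3.19^2/(2*9.81)
   = 17.5 + 20.897 + 0.5187
   = 38.916 m.
h_L = H1 - H2 = 52.214 - 38.916 = 13.298 m.

13.298


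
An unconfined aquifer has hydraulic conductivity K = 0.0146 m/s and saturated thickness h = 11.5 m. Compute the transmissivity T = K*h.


Transmissivity is defined as T = K * h.
T = 0.0146 * 11.5
  = 0.1679 m^2/s.

0.1679


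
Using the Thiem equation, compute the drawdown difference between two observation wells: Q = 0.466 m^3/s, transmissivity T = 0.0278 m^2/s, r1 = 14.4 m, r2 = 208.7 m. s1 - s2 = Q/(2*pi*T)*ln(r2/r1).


Thiem equation: s1 - s2 = Q/(2*pi*T) * ln(r2/r1).
ln(r2/r1) = ln(208.7/14.4) = 2.6737.
Q/(2*pi*T) = 0.466 / (2*pi*0.0278) = 0.466 / 0.1747 = 2.6678.
s1 - s2 = 2.6678 * 2.6737 = 7.1329 m.

7.1329


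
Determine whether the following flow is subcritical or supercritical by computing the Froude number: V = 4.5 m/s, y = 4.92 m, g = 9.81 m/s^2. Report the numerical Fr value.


The Froude number is defined as Fr = V / sqrt(g*y).
g*y = 9.81 * 4.92 = 48.2652.
sqrt(g*y) = sqrt(48.2652) = 6.9473.
Fr = 4.5 / 6.9473 = 0.6477.
Since Fr < 1, the flow is subcritical.

0.6477


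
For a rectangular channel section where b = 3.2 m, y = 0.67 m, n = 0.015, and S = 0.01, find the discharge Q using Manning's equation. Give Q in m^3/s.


For a rectangular channel, the cross-sectional area A = b * y = 3.2 * 0.67 = 2.14 m^2.
The wetted perimeter P = b + 2y = 3.2 + 2*0.67 = 4.54 m.
Hydraulic radius R = A/P = 2.14/4.54 = 0.4722 m.
Velocity V = (1/n)*R^(2/3)*S^(1/2) = (1/0.015)*0.4722^(2/3)*0.01^(1/2) = 4.0429 m/s.
Discharge Q = A * V = 2.14 * 4.0429 = 8.668 m^3/s.

8.668


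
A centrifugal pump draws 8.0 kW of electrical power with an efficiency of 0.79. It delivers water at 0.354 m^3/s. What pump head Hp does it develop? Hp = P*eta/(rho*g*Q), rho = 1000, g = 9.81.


Pump head formula: Hp = P * eta / (rho * g * Q).
Numerator: P * eta = 8.0 * 1000 * 0.79 = 6320.0 W.
Denominator: rho * g * Q = 1000 * 9.81 * 0.354 = 3472.74.
Hp = 6320.0 / 3472.74 = 1.82 m.

1.82


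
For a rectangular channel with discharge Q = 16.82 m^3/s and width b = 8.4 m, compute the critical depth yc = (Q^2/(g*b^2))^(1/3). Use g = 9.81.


Using yc = (Q^2 / (g * b^2))^(1/3):
Q^2 = 16.82^2 = 282.91.
g * b^2 = 9.81 * 8.4^2 = 9.81 * 70.56 = 692.19.
Q^2 / (g*b^2) = 282.91 / 692.19 = 0.4087.
yc = 0.4087^(1/3) = 0.7421 m.

0.7421


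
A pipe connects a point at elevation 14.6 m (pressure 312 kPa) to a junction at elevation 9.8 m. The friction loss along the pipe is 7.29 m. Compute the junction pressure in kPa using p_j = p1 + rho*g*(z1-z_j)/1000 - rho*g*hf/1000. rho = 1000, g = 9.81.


Junction pressure: p_j = p1 + rho*g*(z1 - z_j)/1000 - rho*g*hf/1000.
Elevation term = 1000*9.81*(14.6 - 9.8)/1000 = 47.088 kPa.
Friction term = 1000*9.81*7.29/1000 = 71.515 kPa.
p_j = 312 + 47.088 - 71.515 = 287.57 kPa.

287.57


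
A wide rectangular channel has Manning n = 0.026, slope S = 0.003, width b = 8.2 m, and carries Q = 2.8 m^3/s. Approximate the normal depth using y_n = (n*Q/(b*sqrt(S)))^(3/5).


We use the wide-channel approximation y_n = (n*Q/(b*sqrt(S)))^(3/5).
sqrt(S) = sqrt(0.003) = 0.054772.
Numerator: n*Q = 0.026 * 2.8 = 0.0728.
Denominator: b*sqrt(S) = 8.2 * 0.054772 = 0.44913.
arg = 0.1621.
y_n = 0.1621^(3/5) = 0.3356 m.

0.3356


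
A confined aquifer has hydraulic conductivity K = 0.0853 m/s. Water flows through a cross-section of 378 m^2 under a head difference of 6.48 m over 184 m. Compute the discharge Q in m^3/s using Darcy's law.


Darcy's law: Q = K * A * i, where i = dh/L.
Hydraulic gradient i = 6.48 / 184 = 0.035217.
Q = 0.0853 * 378 * 0.035217
  = 1.1355 m^3/s.

1.1355
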